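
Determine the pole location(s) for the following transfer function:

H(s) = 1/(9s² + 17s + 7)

Discriminant = 17² - 4×9×7 = 289 - 252 = 37 > 0, so two distinct real poles. Using quadratic formula: s = (-17 ± √37)/(2×9) = (-17 ± √37)/18, with √37 ≈ 6.0828. s₁ ≈ -0.6065, s₂ ≈ -1.2824. Poles: s₁ = -0.6065, s₂ = -1.2824.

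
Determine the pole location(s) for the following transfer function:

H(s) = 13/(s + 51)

Pole is where denominator = 0: s + 51 = 0, so s = -51.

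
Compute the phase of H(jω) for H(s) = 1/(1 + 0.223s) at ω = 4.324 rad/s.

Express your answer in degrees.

Phase = -arctan(ωτ) = -arctan(4.324 × 0.223) = -44.0°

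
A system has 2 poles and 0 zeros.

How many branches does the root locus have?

Root locus has n branches where n = number of poles = 2.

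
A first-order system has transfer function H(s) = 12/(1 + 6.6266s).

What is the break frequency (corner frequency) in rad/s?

Corner frequency = 1/τ = 1/6.6266 = 0.151 rad/s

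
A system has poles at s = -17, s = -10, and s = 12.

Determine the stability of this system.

Pole(s) at s = 12 are not in the left half-plane. System is unstable.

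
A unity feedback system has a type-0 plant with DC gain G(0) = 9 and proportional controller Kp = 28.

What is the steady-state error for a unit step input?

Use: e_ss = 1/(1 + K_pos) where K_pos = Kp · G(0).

K_pos = Kp · G(0) = 28 × 9 = 252. e_ss = 1/(1 + 252) = 0.0040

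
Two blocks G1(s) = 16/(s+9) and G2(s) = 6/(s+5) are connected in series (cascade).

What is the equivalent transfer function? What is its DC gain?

Series: multiply transfer functions. G_eq = 16/(s+9) × 6/(s+5) = 96/((s+9)(s+5)). DC gain = 96/(9×5) = 2.1333.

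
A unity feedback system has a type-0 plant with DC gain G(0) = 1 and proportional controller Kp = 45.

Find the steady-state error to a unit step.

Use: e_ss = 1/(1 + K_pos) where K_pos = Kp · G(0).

K_pos = Kp · G(0) = 45 × 1 = 45. e_ss = 1/(1 + 45) = 0.0217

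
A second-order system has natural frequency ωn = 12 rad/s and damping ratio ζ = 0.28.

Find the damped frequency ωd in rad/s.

ωd = ωn√(1 - ζ²) = 12√(1 - 0.28²) = 11.52 rad/s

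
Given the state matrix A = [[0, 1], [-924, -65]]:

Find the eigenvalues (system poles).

det(A - λI) = λ² - (-65)λ + 924 = (λ - (-21))(λ - (-44)). Eigenvalues: -21, -44.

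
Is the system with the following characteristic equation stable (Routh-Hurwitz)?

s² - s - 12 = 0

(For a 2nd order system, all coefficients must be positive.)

Coefficients: 1, -1, -12. b=-1, c=-12 not positive, so system is unstable.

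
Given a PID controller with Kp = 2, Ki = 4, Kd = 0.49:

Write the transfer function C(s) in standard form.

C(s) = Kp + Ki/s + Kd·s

Substituting values: C(s) = 2 + 4/s + 0.49s = (0.49s² + 2s + 4)/s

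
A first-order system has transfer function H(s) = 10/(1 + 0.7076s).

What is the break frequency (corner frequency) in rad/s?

Corner frequency = 1/τ = 1/0.7076 = 1.413 rad/s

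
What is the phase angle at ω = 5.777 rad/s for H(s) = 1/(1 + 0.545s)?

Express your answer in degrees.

Phase = -arctan(ωτ) = -arctan(5.777 × 0.545) = -72.4°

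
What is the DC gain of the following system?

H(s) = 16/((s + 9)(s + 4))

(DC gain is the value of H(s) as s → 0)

DC gain = H(0) = 16/(9 × 4) = 16/36 = 0.4444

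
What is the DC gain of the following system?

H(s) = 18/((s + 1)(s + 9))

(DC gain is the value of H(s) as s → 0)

DC gain = H(0) = 18/(1 × 9) = 18/9 = 2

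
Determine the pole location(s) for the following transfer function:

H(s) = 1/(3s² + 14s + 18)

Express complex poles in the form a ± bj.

Discriminant = 14² - 4×3×18 = 196 - 216 = -20 < 0, so the poles are a complex conjugate pair s = (-14 ± j√20)/(2×3). Real part = -14/(2×3) = -14/6 ≈ -2.3333; imaginary part = ±√20/(2×3) ≈ 0.7454. Poles: s = -2.3333 ± 0.7454j.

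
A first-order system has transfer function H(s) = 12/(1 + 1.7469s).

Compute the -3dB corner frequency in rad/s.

Corner frequency = 1/τ = 1/1.7469 = 0.572 rad/s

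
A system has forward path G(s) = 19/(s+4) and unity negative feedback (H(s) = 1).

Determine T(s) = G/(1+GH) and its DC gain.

T(s) = G/(1+GH) = [19/(s+4)] / [1 + 19/(s+4)] = 19/(s+4+19) = 19/(s+23). DC gain = 19/23 = 0.8261.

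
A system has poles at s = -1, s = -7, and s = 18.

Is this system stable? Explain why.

Pole(s) at s = 18 are not in the left half-plane. System is unstable.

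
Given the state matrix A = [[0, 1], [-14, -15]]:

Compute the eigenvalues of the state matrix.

det(A - λI) = λ² - (-15)λ + 14 = (λ - (-14))(λ - (-1)). Eigenvalues: -14, -1.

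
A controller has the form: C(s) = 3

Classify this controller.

This is a Proportional (P) controller.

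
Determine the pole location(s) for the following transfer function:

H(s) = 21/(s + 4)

Pole is where denominator = 0: s + 4 = 0, so s = -4.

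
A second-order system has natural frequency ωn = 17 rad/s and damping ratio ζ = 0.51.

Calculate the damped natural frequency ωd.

ωd = ωn√(1 - ζ²) = 17√(1 - 0.51²) = 14.62 rad/s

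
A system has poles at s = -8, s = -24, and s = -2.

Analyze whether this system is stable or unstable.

All poles are in the left half-plane. System is stable.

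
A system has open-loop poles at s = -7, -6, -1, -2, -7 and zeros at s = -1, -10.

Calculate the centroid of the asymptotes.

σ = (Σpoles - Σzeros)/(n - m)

σ = (Σpoles - Σzeros)/(n - m) = (-23 - (-11))/(5 - 2) = -12/3 = -4.0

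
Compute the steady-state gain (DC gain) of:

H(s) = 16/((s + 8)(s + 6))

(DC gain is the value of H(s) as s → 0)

DC gain = H(0) = 16/(8 × 6) = 16/48 = 0.3333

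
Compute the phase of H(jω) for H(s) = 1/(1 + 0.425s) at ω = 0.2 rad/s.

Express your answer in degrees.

Phase = -arctan(ωτ) = -arctan(0.2 × 0.425) = -4.9°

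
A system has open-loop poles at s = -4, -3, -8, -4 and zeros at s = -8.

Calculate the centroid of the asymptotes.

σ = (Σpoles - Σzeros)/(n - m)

σ = (Σpoles - Σzeros)/(n - m) = (-19 - (-8))/(4 - 1) = -11/3 = -3.67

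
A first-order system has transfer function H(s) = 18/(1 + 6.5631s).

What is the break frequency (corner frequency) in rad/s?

Corner frequency = 1/τ = 1/6.5631 = 0.152 rad/s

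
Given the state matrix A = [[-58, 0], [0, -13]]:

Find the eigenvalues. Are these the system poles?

For diagonal matrix, eigenvalues are diagonal entries: λ₁ = -58, λ₂ = -13. Eigenvalues of A = system poles.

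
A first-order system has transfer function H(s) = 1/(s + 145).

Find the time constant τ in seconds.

For H(s) = 1/(s + 1/τ), the pole is at -1/τ = -145, so τ = 1/145 = 0.0069 s.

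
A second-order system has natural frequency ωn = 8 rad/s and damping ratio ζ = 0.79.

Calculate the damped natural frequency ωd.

ωd = ωn√(1 - ζ²) = 8√(1 - 0.79²) = 4.9 rad/s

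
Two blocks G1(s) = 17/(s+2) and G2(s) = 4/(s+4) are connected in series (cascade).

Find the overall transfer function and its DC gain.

Series: multiply transfer functions. G_eq = 17/(s+2) × 4/(s+4) = 68/((s+2)(s+4)). DC gain = 68/(2×4) = 8.5.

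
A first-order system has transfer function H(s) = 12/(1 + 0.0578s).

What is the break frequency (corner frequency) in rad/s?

Corner frequency = 1/τ = 1/0.0578 = 17.301 rad/s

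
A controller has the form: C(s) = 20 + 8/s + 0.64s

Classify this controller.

This is a Proportional-Integral-Derivative (PID) controller.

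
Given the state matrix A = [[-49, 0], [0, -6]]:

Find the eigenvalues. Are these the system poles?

For diagonal matrix, eigenvalues are diagonal entries: λ₁ = -49, λ₂ = -6. Eigenvalues of A = system poles.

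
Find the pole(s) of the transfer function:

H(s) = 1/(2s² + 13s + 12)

Discriminant = 13² - 4×2×12 = 169 - 96 = 73 > 0, so two distinct real poles. Using quadratic formula: s = (-13 ± √73)/(2×2) = (-13 ± √73)/4, with √73 ≈ 8.5440. s₁ ≈ -1.1140, s₂ ≈ -5.3860. Poles: s₁ = -1.1140, s₂ = -5.3860.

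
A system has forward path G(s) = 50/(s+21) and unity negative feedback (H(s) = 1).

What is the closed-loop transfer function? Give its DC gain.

T(s) = G/(1+GH) = [50/(s+21)] / [1 + 50/(s+21)] = 50/(s+21+50) = 50/(s+71). DC gain = 50/71 = 0.7042.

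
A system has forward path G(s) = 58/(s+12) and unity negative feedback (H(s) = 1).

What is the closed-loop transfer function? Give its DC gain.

T(s) = G/(1+GH) = [58/(s+12)] / [1 + 58/(s+12)] = 58/(s+12+58) = 58/(s+70). DC gain = 58/70 = 0.8286.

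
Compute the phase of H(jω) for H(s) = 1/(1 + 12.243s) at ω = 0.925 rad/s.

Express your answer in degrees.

Phase = -arctan(ωτ) = -arctan(0.925 × 12.243) = -85.0°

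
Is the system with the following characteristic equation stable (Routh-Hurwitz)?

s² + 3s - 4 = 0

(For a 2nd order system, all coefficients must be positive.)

Coefficients: 1, 3, -4. c=-4 not positive, so system is unstable.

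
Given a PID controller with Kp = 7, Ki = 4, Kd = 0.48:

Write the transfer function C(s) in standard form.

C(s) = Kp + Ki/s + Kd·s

Substituting values: C(s) = 7 + 4/s + 0.48s = (0.48s² + 7s + 4)/s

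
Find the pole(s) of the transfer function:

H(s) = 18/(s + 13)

Pole is where denominator = 0: s + 13 = 0, so s = -13.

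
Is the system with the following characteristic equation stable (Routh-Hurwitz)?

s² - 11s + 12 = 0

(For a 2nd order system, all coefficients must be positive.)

Coefficients: 1, -11, 12. b=-11 not positive, so system is unstable.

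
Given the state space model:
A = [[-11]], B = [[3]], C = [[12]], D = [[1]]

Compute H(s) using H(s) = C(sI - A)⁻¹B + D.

(sI - A)⁻¹ = 1/(s + 11). H(s) = 12×3/(s + 11) + 1 = (s + 47)/(s + 11).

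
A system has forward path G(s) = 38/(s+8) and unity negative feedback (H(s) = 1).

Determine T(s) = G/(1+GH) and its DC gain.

T(s) = G/(1+GH) = [38/(s+8)] / [1 + 38/(s+8)] = 38/(s+8+38) = 38/(s+46). DC gain = 38/46 = 0.8261.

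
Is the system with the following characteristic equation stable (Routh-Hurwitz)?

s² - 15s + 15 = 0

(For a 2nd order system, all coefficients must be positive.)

Coefficients: 1, -15, 15. b=-15 not positive, so system is unstable.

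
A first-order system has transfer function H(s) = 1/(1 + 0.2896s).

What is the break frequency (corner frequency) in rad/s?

Corner frequency = 1/τ = 1/0.2896 = 3.453 rad/s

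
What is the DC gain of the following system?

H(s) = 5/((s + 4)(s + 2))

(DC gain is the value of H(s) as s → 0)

DC gain = H(0) = 5/(4 × 2) = 5/8 = 0.625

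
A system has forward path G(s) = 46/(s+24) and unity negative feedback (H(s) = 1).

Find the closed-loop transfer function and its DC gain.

T(s) = G/(1+GH) = [46/(s+24)] / [1 + 46/(s+24)] = 46/(s+24+46) = 46/(s+70). DC gain = 46/70 = 0.6571.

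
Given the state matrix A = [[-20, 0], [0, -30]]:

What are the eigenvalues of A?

For diagonal matrix, eigenvalues are diagonal entries: λ₁ = -20, λ₂ = -30.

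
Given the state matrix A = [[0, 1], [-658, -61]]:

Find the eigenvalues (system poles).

det(A - λI) = λ² - (-61)λ + 658 = (λ - (-47))(λ - (-14)). Eigenvalues: -47, -14.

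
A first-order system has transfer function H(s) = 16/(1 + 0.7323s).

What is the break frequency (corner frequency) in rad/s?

Corner frequency = 1/τ = 1/0.7323 = 1.366 rad/s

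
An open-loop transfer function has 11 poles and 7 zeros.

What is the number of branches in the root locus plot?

Root locus has n branches where n = number of poles = 11.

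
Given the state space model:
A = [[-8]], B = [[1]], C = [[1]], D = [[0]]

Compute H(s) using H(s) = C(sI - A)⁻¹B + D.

(sI - A)⁻¹ = 1/(s + 8). H(s) = 1 × 1/(s + 8) + 0 = 1/(s + 8).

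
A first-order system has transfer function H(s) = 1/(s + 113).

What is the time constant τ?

For H(s) = 1/(s + 1/τ), the pole is at -1/τ = -113, so τ = 1/113 = 0.0088 s.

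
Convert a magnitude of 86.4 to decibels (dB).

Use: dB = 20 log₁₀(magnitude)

dB = 20 log₁₀(86.4) = 38.7 dB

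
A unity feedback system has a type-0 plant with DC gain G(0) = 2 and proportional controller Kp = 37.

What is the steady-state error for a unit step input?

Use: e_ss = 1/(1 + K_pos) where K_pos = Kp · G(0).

K_pos = Kp · G(0) = 37 × 2 = 74. e_ss = 1/(1 + 74) = 0.0133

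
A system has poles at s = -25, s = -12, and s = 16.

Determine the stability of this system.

Pole(s) at s = 16 are not in the left half-plane. System is unstable.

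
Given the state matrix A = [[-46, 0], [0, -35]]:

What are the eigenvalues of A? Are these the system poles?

For diagonal matrix, eigenvalues are diagonal entries: λ₁ = -46, λ₂ = -35. Eigenvalues of A = system poles.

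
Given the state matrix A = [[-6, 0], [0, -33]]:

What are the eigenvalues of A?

For diagonal matrix, eigenvalues are diagonal entries: λ₁ = -6, λ₂ = -33.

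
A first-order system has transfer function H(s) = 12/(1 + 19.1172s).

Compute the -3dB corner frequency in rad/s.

Corner frequency = 1/τ = 1/19.1172 = 0.052 rad/s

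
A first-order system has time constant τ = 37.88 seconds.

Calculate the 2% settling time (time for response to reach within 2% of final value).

For first-order system, 2% settling time ≈ 4τ = 4 × 37.88 = 151.52 s.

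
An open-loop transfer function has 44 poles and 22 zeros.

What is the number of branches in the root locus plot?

Root locus has n branches where n = number of poles = 44.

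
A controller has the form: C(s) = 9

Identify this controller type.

This is a Proportional (P) controller.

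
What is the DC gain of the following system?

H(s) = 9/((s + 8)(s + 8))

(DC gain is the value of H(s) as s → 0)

DC gain = H(0) = 9/(8 × 8) = 9/64 = 0.140625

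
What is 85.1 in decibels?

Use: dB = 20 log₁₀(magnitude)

dB = 20 log₁₀(85.1) = 38.6 dB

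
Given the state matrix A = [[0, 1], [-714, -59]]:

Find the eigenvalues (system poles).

det(A - λI) = λ² - (-59)λ + 714 = (λ - (-17))(λ - (-42)). Eigenvalues: -17, -42.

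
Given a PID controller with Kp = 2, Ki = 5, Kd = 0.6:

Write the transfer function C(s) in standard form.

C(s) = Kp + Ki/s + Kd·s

Substituting values: C(s) = 2 + 5/s + 0.6s = (0.6s² + 2s + 5)/s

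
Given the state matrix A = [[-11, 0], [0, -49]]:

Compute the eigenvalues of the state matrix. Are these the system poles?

For diagonal matrix, eigenvalues are diagonal entries: λ₁ = -11, λ₂ = -49. Eigenvalues of A = system poles.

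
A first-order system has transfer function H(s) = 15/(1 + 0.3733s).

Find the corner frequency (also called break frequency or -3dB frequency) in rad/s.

Corner frequency = 1/τ = 1/0.3733 = 2.679 rad/s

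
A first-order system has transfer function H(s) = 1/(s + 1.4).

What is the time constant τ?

For H(s) = 1/(s + 1/τ), the pole is at -1/τ = -1.4, so τ = 1/1.4 = 0.7143 s.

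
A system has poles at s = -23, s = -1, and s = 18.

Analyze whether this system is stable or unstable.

Pole(s) at s = 18 are not in the left half-plane. System is unstable.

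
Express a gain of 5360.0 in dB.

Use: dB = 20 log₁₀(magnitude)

dB = 20 log₁₀(5360.0) = 74.6 dB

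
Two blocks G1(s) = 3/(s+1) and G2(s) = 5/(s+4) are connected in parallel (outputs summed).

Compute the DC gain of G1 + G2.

Parallel: G_eq = G1 + G2. DC gain = G1(0) + G2(0) = 3/1 + 5/4 = 3 + 1.25 = 4.25.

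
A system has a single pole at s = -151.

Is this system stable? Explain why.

Pole at s = -151 is in the left half-plane. Stable.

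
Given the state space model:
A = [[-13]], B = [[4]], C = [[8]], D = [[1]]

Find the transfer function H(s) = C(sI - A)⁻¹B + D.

(sI - A)⁻¹ = 1/(s + 13). H(s) = 8×4/(s + 13) + 1 = (s + 45)/(s + 13).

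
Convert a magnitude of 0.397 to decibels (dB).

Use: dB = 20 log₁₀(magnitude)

dB = 20 log₁₀(0.397) = -8.0 dB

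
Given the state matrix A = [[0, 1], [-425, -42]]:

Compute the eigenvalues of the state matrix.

det(A - λI) = λ² - (-42)λ + 425 = (λ - (-17))(λ - (-25)). Eigenvalues: -17, -25.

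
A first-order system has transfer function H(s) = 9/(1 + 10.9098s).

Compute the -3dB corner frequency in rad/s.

Corner frequency = 1/τ = 1/10.9098 = 0.092 rad/s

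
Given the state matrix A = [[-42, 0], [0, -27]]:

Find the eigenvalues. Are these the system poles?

For diagonal matrix, eigenvalues are diagonal entries: λ₁ = -42, λ₂ = -27. Eigenvalues of A = system poles.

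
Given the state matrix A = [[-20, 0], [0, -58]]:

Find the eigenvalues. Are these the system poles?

For diagonal matrix, eigenvalues are diagonal entries: λ₁ = -20, λ₂ = -58. Eigenvalues of A = system poles.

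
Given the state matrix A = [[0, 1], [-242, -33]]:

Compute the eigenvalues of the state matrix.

det(A - λI) = λ² - (-33)λ + 242 = (λ - (-22))(λ - (-11)). Eigenvalues: -22, -11.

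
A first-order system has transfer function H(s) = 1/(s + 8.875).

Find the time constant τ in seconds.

For H(s) = 1/(s + 1/τ), the pole is at -1/τ = -8.875, so τ = 1/8.875 = 0.1127 s.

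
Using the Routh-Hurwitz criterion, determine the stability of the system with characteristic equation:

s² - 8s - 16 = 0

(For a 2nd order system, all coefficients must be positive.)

Coefficients: 1, -8, -16. b=-8, c=-16 not positive, so system is unstable.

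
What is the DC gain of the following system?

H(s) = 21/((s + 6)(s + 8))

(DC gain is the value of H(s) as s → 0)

DC gain = H(0) = 21/(6 × 8) = 21/48 = 0.4375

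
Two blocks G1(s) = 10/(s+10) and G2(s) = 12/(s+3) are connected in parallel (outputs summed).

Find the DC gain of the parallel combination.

Parallel: G_eq = G1 + G2. DC gain = G1(0) + G2(0) = 10/10 + 12/3 = 1 + 4 = 5.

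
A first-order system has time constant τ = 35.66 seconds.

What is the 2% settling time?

For first-order system, 2% settling time ≈ 4τ = 4 × 35.66 = 142.64 s.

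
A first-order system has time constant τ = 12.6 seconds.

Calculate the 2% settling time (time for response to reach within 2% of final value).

For first-order system, 2% settling time ≈ 4τ = 4 × 12.6 = 50.4 s.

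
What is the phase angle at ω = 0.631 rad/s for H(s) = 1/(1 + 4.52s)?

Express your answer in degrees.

Phase = -arctan(ωτ) = -arctan(0.631 × 4.52) = -70.7°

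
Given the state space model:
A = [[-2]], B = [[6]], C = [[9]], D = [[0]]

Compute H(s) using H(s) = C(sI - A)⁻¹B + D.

(sI - A)⁻¹ = 1/(s + 2). H(s) = 9 × 6/(s + 2) + 0 = 54/(s + 2).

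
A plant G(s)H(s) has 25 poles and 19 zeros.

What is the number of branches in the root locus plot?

Root locus has n branches where n = number of poles = 25.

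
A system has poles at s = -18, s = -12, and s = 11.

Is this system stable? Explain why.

Pole(s) at s = 11 are not in the left half-plane. System is unstable.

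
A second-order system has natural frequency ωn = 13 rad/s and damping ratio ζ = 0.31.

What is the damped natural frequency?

ωd = ωn√(1 - ζ²) = 13√(1 - 0.31²) = 12.36 rad/s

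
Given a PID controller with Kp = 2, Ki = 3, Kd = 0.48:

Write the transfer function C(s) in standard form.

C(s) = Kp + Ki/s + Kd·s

Substituting values: C(s) = 2 + 3/s + 0.48s = (0.48s² + 2s + 3)/s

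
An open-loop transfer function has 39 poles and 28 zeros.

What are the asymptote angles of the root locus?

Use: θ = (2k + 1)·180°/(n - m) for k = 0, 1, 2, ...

n - m = 39 - 28 = 11. Angles: θk = (2k + 1)·180°/11 = 16.36°, 49.09°, 81.82°, 114.55°, 147.27°, 180°, 212.73°, 245.45°, 278.18°, 310.91°, 343.64°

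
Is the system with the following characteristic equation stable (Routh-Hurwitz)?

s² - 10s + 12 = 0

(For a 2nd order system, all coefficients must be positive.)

Coefficients: 1, -10, 12. b=-10 not positive, so system is unstable.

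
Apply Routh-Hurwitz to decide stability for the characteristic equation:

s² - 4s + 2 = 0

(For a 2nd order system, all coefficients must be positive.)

Coefficients: 1, -4, 2. b=-4 not positive, so system is unstable.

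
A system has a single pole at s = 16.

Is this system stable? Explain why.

Pole at s = 16 is in the right half-plane. Unstable.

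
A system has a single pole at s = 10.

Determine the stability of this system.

Pole at s = 10 is in the right half-plane. Unstable.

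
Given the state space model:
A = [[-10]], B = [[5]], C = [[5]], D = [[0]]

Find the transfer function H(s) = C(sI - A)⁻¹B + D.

(sI - A)⁻¹ = 1/(s + 10). H(s) = 5 × 5/(s + 10) + 0 = 25/(s + 10).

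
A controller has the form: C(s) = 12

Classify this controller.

This is a Proportional (P) controller.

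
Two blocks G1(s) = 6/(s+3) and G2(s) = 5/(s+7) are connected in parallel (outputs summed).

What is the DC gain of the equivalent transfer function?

Parallel: G_eq = G1 + G2. DC gain = G1(0) + G2(0) = 6/3 + 5/7 = 2 + 0.7143 = 2.7143.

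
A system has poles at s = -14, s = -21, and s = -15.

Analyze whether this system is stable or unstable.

All poles are in the left half-plane. System is stable.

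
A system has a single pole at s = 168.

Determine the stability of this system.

Pole at s = 168 is in the right half-plane. Unstable.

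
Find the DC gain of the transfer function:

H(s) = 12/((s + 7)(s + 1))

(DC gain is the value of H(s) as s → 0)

DC gain = H(0) = 12/(7 × 1) = 12/7 = 1.7143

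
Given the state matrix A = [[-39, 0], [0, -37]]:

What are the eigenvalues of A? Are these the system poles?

For diagonal matrix, eigenvalues are diagonal entries: λ₁ = -39, λ₂ = -37. Eigenvalues of A = system poles.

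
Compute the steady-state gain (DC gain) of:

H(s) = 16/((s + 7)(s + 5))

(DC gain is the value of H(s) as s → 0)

DC gain = H(0) = 16/(7 × 5) = 16/35 = 0.4571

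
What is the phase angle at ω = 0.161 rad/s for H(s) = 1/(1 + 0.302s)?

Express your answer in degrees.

Phase = -arctan(ωτ) = -arctan(0.161 × 0.302) = -2.8°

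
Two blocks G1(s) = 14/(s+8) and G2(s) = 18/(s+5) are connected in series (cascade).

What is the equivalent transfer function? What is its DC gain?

Series: multiply transfer functions. G_eq = 14/(s+8) × 18/(s+5) = 252/((s+8)(s+5)). DC gain = 252/(8×5) = 6.3.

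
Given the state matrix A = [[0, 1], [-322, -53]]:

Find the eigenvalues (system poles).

det(A - λI) = λ² - (-53)λ + 322 = (λ - (-46))(λ - (-7)). Eigenvalues: -46, -7.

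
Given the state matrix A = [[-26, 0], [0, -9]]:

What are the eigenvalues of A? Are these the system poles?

For diagonal matrix, eigenvalues are diagonal entries: λ₁ = -26, λ₂ = -9. Eigenvalues of A = system poles.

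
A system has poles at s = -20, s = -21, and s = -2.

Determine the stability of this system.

All poles are in the left half-plane. System is stable.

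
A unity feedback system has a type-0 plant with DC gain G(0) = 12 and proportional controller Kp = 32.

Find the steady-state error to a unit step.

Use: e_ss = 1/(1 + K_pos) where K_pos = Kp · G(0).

K_pos = Kp · G(0) = 32 × 12 = 384. e_ss = 1/(1 + 384) = 0.0026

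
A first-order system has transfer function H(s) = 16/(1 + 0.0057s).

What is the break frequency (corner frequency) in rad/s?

Corner frequency = 1/τ = 1/0.0057 = 175.439 rad/s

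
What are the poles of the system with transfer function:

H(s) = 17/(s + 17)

Pole is where denominator = 0: s + 17 = 0, so s = -17.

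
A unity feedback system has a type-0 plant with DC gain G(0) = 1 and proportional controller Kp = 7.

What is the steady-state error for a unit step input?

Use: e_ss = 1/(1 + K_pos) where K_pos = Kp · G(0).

K_pos = Kp · G(0) = 7 × 1 = 7. e_ss = 1/(1 + 7) = 0.125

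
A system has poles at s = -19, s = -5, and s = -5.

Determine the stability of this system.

All poles are in the left half-plane. System is stable.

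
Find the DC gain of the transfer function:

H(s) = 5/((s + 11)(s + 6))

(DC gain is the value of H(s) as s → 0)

DC gain = H(0) = 5/(11 × 6) = 5/66 = 0.0758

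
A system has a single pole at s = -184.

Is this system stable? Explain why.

Pole at s = -184 is in the left half-plane. Stable.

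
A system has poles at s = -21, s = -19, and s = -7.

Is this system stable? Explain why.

All poles are in the left half-plane. System is stable.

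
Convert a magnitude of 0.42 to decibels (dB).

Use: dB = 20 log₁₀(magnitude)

dB = 20 log₁₀(0.42) = -7.5 dB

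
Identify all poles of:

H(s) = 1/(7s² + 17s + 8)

Discriminant = 17² - 4×7×8 = 289 - 224 = 65 > 0, so two distinct real poles. Using quadratic formula: s = (-17 ± √65)/(2×7) = (-17 ± √65)/14, with √65 ≈ 8.0623. s₁ ≈ -0.6384, s₂ ≈ -1.7902. Poles: s₁ = -0.6384, s₂ = -1.7902.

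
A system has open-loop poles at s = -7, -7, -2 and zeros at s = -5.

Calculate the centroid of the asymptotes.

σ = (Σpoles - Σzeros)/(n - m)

σ = (Σpoles - Σzeros)/(n - m) = (-16 - (-5))/(3 - 1) = -11/2 = -5.5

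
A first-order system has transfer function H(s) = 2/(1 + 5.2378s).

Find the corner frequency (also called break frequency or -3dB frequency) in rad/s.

Corner frequency = 1/τ = 1/5.2378 = 0.191 rad/s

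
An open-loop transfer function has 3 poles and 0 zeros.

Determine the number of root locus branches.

Root locus has n branches where n = number of poles = 3.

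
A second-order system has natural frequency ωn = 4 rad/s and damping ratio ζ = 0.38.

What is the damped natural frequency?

ωd = ωn√(1 - ζ²) = 4√(1 - 0.38²) = 3.7 rad/s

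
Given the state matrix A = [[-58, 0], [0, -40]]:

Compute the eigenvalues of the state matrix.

For diagonal matrix, eigenvalues are diagonal entries: λ₁ = -58, λ₂ = -40.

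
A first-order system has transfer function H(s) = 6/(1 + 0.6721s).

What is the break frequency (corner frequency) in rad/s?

Corner frequency = 1/τ = 1/0.6721 = 1.488 rad/s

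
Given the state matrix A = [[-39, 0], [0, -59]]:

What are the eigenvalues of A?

For diagonal matrix, eigenvalues are diagonal entries: λ₁ = -39, λ₂ = -59.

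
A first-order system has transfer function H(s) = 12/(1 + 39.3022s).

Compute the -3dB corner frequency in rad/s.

Corner frequency = 1/τ = 1/39.3022 = 0.025 rad/s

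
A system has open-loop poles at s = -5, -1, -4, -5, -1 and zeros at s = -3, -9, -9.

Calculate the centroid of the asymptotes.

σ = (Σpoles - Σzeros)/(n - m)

σ = (Σpoles - Σzeros)/(n - m) = (-16 - (-21))/(5 - 3) = 5/2 = 2.5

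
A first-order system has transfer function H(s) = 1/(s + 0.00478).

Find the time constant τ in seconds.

For H(s) = 1/(s + 1/τ), the pole is at -1/τ = -0.00478, so τ = 1/0.00478 = 209.2 s.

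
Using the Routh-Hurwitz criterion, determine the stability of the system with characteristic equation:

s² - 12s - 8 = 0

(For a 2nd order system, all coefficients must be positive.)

Coefficients: 1, -12, -8. b=-12, c=-8 not positive, so system is unstable.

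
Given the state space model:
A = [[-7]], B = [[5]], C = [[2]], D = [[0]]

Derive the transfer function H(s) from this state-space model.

(sI - A)⁻¹ = 1/(s + 7). H(s) = 2 × 5/(s + 7) + 0 = 10/(s + 7).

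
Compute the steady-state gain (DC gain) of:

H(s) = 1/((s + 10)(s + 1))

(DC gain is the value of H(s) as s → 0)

DC gain = H(0) = 1/(10 × 1) = 1/10 = 0.1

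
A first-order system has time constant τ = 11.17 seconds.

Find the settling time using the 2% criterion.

For first-order system, 2% settling time ≈ 4τ = 4 × 11.17 = 44.68 s.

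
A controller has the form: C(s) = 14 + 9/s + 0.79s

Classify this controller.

This is a Proportional-Integral-Derivative (PID) controller.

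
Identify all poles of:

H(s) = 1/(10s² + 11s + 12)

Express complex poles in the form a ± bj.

Discriminant = 11² - 4×10×12 = 121 - 480 = -359 < 0, so the poles are a complex conjugate pair s = (-11 ± j√359)/(2×10). Real part = -11/(2×10) = -11/20 = -0.55; imaginary part = ±√359/(2×10) ≈ 0.9474. Poles: s = -0.55 ± 0.9474j.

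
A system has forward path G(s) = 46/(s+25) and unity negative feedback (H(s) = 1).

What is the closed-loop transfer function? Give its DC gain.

T(s) = G/(1+GH) = [46/(s+25)] / [1 + 46/(s+25)] = 46/(s+25+46) = 46/(s+71). DC gain = 46/71 = 0.6479.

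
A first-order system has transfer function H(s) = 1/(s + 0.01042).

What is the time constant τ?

For H(s) = 1/(s + 1/τ), the pole is at -1/τ = -0.01042, so τ = 1/0.01042 = 95.97 s.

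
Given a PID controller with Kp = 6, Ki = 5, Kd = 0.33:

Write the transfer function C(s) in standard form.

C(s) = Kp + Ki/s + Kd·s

Substituting values: C(s) = 6 + 5/s + 0.33s = (0.33s² + 6s + 5)/s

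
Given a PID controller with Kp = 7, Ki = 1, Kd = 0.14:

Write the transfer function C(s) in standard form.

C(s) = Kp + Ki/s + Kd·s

Substituting values: C(s) = 7 + 1/s + 0.14s = (0.14s² + 7s + 1)/s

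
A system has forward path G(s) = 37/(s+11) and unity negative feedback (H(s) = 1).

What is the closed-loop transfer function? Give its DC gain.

T(s) = G/(1+GH) = [37/(s+11)] / [1 + 37/(s+11)] = 37/(s+11+37) = 37/(s+48). DC gain = 37/48 = 0.7708.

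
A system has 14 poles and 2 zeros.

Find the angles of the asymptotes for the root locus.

n - m = 14 - 2 = 12. Angles: θk = (2k + 1)·180°/12 = 15°, 45°, 75°, 105°, 135°, 165°, 195°, 225°, 255°, 285°, 315°, 345°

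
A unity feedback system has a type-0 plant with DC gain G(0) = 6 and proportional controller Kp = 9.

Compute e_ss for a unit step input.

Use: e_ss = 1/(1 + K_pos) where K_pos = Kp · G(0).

K_pos = Kp · G(0) = 9 × 6 = 54. e_ss = 1/(1 + 54) = 0.0182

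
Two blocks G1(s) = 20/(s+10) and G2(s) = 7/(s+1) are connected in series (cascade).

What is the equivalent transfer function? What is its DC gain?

Series: multiply transfer functions. G_eq = 20/(s+10) × 7/(s+1) = 140/((s+10)(s+1)). DC gain = 140/(10×1) = 14.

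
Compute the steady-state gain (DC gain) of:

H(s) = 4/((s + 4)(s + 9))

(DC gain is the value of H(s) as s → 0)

DC gain = H(0) = 4/(4 × 9) = 4/36 = 0.1111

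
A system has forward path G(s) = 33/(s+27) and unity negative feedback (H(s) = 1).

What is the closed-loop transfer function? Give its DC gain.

T(s) = G/(1+GH) = [33/(s+27)] / [1 + 33/(s+27)] = 33/(s+27+33) = 33/(s+60). DC gain = 33/60 = 0.55.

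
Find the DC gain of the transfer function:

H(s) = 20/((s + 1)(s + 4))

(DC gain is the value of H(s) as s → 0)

DC gain = H(0) = 20/(1 × 4) = 20/4 = 5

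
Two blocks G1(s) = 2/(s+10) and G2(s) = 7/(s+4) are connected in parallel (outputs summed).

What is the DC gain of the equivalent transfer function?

Parallel: G_eq = G1 + G2. DC gain = G1(0) + G2(0) = 2/10 + 7/4 = 0.2 + 1.75 = 1.95.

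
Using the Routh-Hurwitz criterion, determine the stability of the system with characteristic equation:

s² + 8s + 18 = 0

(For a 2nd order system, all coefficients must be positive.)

Coefficients: 1, 8, 18. All positive, so system is stable.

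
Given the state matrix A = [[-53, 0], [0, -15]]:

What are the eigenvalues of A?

For diagonal matrix, eigenvalues are diagonal entries: λ₁ = -53, λ₂ = -15.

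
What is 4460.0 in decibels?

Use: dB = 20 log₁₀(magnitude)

dB = 20 log₁₀(4460.0) = 73.0 dB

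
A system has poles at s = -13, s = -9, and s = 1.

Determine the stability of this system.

Pole(s) at s = 1 are not in the left half-plane. System is unstable.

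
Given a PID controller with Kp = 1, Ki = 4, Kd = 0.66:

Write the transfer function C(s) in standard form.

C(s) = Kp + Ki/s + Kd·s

Substituting values: C(s) = 1 + 4/s + 0.66s = (0.66s² + s + 4)/s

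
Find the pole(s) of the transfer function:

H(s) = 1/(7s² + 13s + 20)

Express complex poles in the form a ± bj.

Discriminant = 13² - 4×7×20 = 169 - 560 = -391 < 0, so the poles are a complex conjugate pair s = (-13 ± j√391)/(2×7). Real part = -13/(2×7) = -13/14 ≈ -0.9286; imaginary part = ±√391/(2×7) ≈ 1.4124. Poles: s = -0.9286 ± 1.4124j.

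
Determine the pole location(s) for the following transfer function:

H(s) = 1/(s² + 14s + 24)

Discriminant = 14² - 4×1×24 = 196 - 96 = 100 > 0, so two distinct real poles. Using quadratic formula: s = (-14 ± √100)/(2×1) = (-14 ± √100)/2, with √100 = 10. s₁ = -4/2 = -2, s₂ = -24/2 = -12. Poles: s₁ = -2, s₂ = -12.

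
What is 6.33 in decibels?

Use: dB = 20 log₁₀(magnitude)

dB = 20 log₁₀(6.33) = 16.0 dB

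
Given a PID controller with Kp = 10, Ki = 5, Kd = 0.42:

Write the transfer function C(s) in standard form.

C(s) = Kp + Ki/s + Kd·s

Substituting values: C(s) = 10 + 5/s + 0.42s = (0.42s² + 10s + 5)/s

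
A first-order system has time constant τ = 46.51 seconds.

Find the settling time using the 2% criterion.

For first-order system, 2% settling time ≈ 4τ = 4 × 46.51 = 186.04 s.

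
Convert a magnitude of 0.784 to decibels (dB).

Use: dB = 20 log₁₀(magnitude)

dB = 20 log₁₀(0.784) = -2.1 dB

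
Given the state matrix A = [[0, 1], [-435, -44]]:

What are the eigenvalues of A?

det(A - λI) = λ² - (-44)λ + 435 = (λ - (-29))(λ - (-15)). Eigenvalues: -29, -15.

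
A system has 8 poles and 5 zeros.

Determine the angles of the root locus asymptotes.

n - m = 8 - 5 = 3. Angles: θk = (2k + 1)·180°/3 = 60°, 180°, 300°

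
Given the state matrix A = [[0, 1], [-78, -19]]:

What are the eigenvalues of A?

det(A - λI) = λ² - (-19)λ + 78 = (λ - (-13))(λ - (-6)). Eigenvalues: -13, -6.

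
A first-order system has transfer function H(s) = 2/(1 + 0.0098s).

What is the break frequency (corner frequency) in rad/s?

Corner frequency = 1/τ = 1/0.0098 = 102.041 rad/s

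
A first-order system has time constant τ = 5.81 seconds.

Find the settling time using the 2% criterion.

For first-order system, 2% settling time ≈ 4τ = 4 × 5.81 = 23.24 s.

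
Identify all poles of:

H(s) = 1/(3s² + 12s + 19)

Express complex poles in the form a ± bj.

Discriminant = 12² - 4×3×19 = 144 - 228 = -84 < 0, so the poles are a complex conjugate pair s = (-12 ± j√84)/(2×3). Real part = -12/(2×3) = -12/6 = -2; imaginary part = ±√84/(2×3) ≈ 1.5275. Poles: s = -2 ± 1.5275j.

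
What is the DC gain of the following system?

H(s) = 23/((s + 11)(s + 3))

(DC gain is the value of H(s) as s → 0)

DC gain = H(0) = 23/(11 × 3) = 23/33 = 0.6970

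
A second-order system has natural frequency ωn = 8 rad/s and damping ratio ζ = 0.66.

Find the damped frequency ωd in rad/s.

ωd = ωn√(1 - ζ²) = 8√(1 - 0.66²) = 6.01 rad/s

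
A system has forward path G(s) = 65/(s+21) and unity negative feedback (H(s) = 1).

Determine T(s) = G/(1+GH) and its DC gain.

T(s) = G/(1+GH) = [65/(s+21)] / [1 + 65/(s+21)] = 65/(s+21+65) = 65/(s+86). DC gain = 65/86 = 0.7558.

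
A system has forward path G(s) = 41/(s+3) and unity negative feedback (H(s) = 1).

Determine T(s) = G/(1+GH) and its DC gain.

T(s) = G/(1+GH) = [41/(s+3)] / [1 + 41/(s+3)] = 41/(s+3+41) = 41/(s+44). DC gain = 41/44 = 0.9318.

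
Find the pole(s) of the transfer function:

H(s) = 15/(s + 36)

Pole is where denominator = 0: s + 36 = 0, so s = -36.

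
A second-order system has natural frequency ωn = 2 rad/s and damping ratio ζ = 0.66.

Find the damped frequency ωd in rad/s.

ωd = ωn√(1 - ζ²) = 2√(1 - 0.66²) = 1.5 rad/s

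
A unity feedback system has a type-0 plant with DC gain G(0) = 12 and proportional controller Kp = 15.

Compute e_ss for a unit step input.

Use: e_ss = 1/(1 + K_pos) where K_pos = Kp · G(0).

K_pos = Kp · G(0) = 15 × 12 = 180. e_ss = 1/(1 + 180) = 0.0055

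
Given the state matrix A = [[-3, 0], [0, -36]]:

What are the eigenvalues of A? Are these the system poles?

For diagonal matrix, eigenvalues are diagonal entries: λ₁ = -3, λ₂ = -36. Eigenvalues of A = system poles.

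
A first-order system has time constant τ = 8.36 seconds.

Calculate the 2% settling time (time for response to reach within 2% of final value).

For first-order system, 2% settling time ≈ 4τ = 4 × 8.36 = 33.44 s.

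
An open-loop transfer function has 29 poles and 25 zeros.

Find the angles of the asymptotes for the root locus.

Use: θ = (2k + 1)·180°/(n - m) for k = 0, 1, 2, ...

n - m = 29 - 25 = 4. Angles: θk = (2k + 1)·180°/4 = 45°, 135°, 225°, 315°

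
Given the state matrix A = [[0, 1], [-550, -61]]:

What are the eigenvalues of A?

det(A - λI) = λ² - (-61)λ + 550 = (λ - (-50))(λ - (-11)). Eigenvalues: -50, -11.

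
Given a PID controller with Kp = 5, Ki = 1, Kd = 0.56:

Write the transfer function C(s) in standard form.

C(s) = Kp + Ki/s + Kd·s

Substituting values: C(s) = 5 + 1/s + 0.56s = (0.56s² + 5s + 1)/s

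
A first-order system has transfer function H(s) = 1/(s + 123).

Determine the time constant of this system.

For H(s) = 1/(s + 1/τ), the pole is at -1/τ = -123, so τ = 1/123 = 0.0081 s.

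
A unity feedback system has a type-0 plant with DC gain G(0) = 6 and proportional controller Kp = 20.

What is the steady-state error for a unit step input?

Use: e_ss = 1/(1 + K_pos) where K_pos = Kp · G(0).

K_pos = Kp · G(0) = 20 × 6 = 120. e_ss = 1/(1 + 120) = 0.0083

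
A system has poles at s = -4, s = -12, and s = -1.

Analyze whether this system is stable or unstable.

All poles are in the left half-plane. System is stable.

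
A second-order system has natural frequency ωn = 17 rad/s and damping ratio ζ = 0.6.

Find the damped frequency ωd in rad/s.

ωd = ωn√(1 - ζ²) = 17√(1 - 0.6²) = 13.6 rad/s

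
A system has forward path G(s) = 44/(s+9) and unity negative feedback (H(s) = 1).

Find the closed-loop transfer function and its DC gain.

T(s) = G/(1+GH) = [44/(s+9)] / [1 + 44/(s+9)] = 44/(s+9+44) = 44/(s+53). DC gain = 44/53 = 0.8302.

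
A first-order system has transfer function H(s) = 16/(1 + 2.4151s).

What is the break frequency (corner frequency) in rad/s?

Corner frequency = 1/τ = 1/2.4151 = 0.414 rad/s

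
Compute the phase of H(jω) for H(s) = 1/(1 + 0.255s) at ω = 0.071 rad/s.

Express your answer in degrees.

Phase = -arctan(ωτ) = -arctan(0.071 × 0.255) = -1.0°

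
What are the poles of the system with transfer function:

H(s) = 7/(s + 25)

Pole is where denominator = 0: s + 25 = 0, so s = -25.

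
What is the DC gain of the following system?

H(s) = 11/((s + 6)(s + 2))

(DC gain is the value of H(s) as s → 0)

DC gain = H(0) = 11/(6 × 2) = 11/12 = 0.9167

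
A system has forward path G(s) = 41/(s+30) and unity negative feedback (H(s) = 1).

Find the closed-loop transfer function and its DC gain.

T(s) = G/(1+GH) = [41/(s+30)] / [1 + 41/(s+30)] = 41/(s+30+41) = 41/(s+71). DC gain = 41/71 = 0.5775.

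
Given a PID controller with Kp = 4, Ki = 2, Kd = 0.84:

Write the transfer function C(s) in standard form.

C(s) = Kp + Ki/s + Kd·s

Substituting values: C(s) = 4 + 2/s + 0.84s = (0.84s² + 4s + 2)/s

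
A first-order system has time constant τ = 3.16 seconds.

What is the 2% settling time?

For first-order system, 2% settling time ≈ 4τ = 4 × 3.16 = 12.64 s.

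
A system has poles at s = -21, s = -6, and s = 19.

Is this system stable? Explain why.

Pole(s) at s = 19 are not in the left half-plane. System is unstable.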